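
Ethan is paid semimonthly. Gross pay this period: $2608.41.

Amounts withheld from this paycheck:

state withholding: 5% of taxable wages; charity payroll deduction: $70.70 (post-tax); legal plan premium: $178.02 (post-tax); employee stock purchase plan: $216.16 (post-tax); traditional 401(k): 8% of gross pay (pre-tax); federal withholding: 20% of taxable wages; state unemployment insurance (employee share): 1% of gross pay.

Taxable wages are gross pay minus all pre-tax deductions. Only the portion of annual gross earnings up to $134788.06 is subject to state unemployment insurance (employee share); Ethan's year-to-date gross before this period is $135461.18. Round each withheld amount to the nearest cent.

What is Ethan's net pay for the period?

Traditional 401(k): $2608.41 × 0.08 = $208.67
Taxable wages = $2608.41 − $208.67 = $2399.74
State withholding: $2399.74 × 0.05 = $119.99
Federal withholding: $2399.74 × 0.2 = $479.95
State unemployment insurance (employee share): annual cap $134788.06 already reached (YTD $135461.18), so $0.00
Legal plan premium: $178.02
Employee stock purchase plan: $216.16
Charity payroll deduction: $70.70
Total deductions = $208.67 + $119.99 + $479.95 + $0.00 + $178.02 + $216.16 + $70.70 = $1273.49
Net pay = $2608.41 − $1273.49 = $1334.92

$1334.92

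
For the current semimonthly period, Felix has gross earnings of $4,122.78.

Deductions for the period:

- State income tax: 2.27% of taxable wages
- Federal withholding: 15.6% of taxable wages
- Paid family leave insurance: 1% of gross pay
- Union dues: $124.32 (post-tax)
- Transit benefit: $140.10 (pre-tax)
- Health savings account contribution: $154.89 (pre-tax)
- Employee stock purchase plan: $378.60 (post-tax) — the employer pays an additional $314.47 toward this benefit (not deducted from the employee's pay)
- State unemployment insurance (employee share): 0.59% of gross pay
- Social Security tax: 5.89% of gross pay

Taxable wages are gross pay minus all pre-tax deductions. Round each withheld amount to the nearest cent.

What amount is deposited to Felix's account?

$2,332.46

Transit benefit: $140.10
Health savings account contribution: $154.89
Pre-tax total = $140.10 + $154.89 = $294.99
Taxable wages = $4,122.78 − $294.99 = $3,827.79
Federal withholding: $3,827.79 × 0.156 = $597.14
State income tax: $3,827.79 × 0.0227 = $86.89
State unemployment insurance (employee share): $4,122.78 × 0.0059 = $24.32
Paid family leave insurance: $4,122.78 × 0.01 = $41.23
Social Security tax: $4,122.78 × 0.0589 = $242.83
Employee stock purchase plan: $378.60
Union dues: $124.32
(Employer's $314.47 toward employee stock purchase plan is not withheld from the employee.)
Total deductions = $140.10 + $154.89 + $597.14 + $86.89 + $24.32 + $41.23 + $242.83 + $378.60 + $124.32 = $1,790.32
Net pay = $4,122.78 − $1,790.32 = $2,332.46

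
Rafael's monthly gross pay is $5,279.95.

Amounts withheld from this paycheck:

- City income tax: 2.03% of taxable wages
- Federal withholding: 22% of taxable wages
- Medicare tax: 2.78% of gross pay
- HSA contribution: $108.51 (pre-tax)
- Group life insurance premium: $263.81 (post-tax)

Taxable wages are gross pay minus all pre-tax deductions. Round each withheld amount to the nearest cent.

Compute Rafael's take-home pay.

HSA contribution: $108.51
Taxable wages = $5,279.95 − $108.51 = $5,171.44
City income tax: $5,171.44 × 0.0203 = $104.98
Federal withholding: $5,171.44 × 0.22 = $1,137.72
Medicare tax: $5,279.95 × 0.0278 = $146.78
Group life insurance premium: $263.81
Total deductions = $108.51 + $104.98 + $1,137.72 + $146.78 + $263.81 = $1,761.80
Net pay = $5,279.95 − $1,761.80 = $3,518.15

$3,518.15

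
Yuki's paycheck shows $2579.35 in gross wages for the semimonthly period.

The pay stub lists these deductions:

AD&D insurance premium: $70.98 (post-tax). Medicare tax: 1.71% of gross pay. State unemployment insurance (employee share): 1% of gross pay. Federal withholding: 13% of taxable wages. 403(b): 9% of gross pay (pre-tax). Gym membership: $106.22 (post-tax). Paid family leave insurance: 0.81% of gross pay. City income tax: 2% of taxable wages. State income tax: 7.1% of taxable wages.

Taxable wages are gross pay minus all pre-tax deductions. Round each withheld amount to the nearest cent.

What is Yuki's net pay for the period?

403(b): $2579.35 × 0.09 = $232.14
Taxable wages = $2579.35 − $232.14 = $2347.21
Federal withholding: $2347.21 × 0.13 = $305.14
City income tax: $2347.21 × 0.02 = $46.94
State income tax: $2347.21 × 0.071 = $166.65
State unemployment insurance (employee share): $2579.35 × 0.01 = $25.79
Medicare tax: $2579.35 × 0.0171 = $44.11
Paid family leave insurance: $2579.35 × 0.0081 = $20.89
AD&D insurance premium: $70.98
Gym membership: $106.22
Total deductions = $232.14 + $305.14 + $46.94 + $166.65 + $25.79 + $44.11 + $20.89 + $70.98 + $106.22 = $1018.86
Net pay = $2579.35 − $1018.86 = $1560.49

$1560.49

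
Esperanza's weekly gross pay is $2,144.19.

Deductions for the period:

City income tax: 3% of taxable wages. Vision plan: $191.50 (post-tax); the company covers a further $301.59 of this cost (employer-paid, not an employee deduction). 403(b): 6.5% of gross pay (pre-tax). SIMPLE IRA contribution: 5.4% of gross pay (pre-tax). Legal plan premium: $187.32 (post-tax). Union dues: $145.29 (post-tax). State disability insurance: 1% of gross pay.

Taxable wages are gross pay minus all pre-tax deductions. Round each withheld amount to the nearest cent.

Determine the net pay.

403(b): $2,144.19 × 0.065 = $139.37
SIMPLE IRA contribution: $2,144.19 × 0.054 = $115.79
Pre-tax total = $139.37 + $115.79 = $255.16
Taxable wages = $2,144.19 − $255.16 = $1,889.03
City income tax: $1,889.03 × 0.03 = $56.67
State disability insurance: $2,144.19 × 0.01 = $21.44
Union dues: $145.29
Legal plan premium: $187.32
Vision plan: $191.50
(Employer's $301.59 toward vision plan is not withheld from the employee.)
Total deductions = $139.37 + $115.79 + $56.67 + $21.44 + $145.29 + $187.32 + $191.50 = $857.38
Net pay = $2,144.19 − $857.38 = $1,286.81

$1,286.81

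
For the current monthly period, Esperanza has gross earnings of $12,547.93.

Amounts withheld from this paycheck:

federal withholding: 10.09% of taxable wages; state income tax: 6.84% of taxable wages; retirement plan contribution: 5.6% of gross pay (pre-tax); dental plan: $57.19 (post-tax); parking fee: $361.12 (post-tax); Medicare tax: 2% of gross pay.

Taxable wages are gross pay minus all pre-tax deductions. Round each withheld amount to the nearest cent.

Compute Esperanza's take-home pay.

Retirement plan contribution: $12,547.93 × 0.056 = $702.68
Taxable wages = $12,547.93 − $702.68 = $11,845.25
State income tax: $11,845.25 × 0.0684 = $810.22
Federal withholding: $11,845.25 × 0.1009 = $1,195.19
Medicare tax: $12,547.93 × 0.02 = $250.96
Parking fee: $361.12
Dental plan: $57.19
Total deductions = $702.68 + $810.22 + $1,195.19 + $250.96 + $361.12 + $57.19 = $3,377.36
Net pay = $12,547.93 − $3,377.36 = $9,170.57

$9,170.57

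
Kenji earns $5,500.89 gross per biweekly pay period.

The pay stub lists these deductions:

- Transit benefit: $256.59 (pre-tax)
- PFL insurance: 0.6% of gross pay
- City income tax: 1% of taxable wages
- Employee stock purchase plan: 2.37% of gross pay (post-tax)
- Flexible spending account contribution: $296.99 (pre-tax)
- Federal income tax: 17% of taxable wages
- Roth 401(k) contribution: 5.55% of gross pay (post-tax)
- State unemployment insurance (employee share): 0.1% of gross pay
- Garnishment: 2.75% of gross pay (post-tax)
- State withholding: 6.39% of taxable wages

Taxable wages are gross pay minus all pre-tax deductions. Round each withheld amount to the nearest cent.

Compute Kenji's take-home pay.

$3,115.22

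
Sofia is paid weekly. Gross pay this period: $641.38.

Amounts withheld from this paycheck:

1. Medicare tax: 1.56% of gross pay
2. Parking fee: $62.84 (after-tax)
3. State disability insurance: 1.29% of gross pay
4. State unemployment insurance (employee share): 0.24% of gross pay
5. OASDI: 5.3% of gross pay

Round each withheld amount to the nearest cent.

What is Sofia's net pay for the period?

State disability insurance: $641.38 × 0.0129 = $8.27
State unemployment insurance (employee share): $641.38 × 0.0024 = $1.54
OASDI: $641.38 × 0.053 = $33.99
Medicare tax: $641.38 × 0.0156 = $10.01
Parking fee: $62.84
Total deductions = $8.27 + $1.54 + $33.99 + $10.01 + $62.84 = $116.65
Net pay = $641.38 − $116.65 = $524.73

$524.73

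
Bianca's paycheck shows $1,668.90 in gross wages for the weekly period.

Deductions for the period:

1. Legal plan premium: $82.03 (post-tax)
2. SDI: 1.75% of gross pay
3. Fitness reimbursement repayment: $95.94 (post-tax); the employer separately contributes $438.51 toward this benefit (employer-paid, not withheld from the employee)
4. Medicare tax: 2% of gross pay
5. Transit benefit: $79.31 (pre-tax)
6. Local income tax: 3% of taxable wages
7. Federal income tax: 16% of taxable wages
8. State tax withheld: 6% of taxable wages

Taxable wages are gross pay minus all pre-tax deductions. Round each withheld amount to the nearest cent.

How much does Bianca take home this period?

Transit benefit: $79.31
Taxable wages = $1,668.90 − $79.31 = $1,589.59
State tax withheld: $1,589.59 × 0.06 = $95.38
Federal income tax: $1,589.59 × 0.16 = $254.33
Local income tax: $1,589.59 × 0.03 = $47.69
SDI: $1,668.90 × 0.0175 = $29.21
Medicare tax: $1,668.90 × 0.02 = $33.38
Fitness reimbursement repayment: $95.94
Legal plan premium: $82.03
(Employer's $438.51 toward fitness reimbursement repayment is not withheld from the employee.)
Total deductions = $79.31 + $95.38 + $254.33 + $47.69 + $29.21 + $33.38 + $95.94 + $82.03 = $717.27
Net pay = $1,668.90 − $717.27 = $951.63

$951.63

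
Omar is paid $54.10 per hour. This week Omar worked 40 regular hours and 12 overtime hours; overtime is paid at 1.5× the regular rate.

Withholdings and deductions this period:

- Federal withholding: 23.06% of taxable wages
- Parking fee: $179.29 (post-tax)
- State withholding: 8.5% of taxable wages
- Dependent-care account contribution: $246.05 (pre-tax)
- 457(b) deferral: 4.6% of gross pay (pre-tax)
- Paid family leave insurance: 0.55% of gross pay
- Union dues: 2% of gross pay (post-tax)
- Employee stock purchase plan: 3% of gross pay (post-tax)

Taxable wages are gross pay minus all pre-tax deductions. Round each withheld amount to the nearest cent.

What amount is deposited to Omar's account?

$1,526.89

Regular pay: 40 × $54.10 = $2,164.00
Overtime pay: 12 × $54.10 × 1.5 = $973.80
Gross pay = $2,164.00 + $973.80 = $3,137.80
Dependent-care account contribution: $246.05
457(b) deferral: $3,137.80 × 0.046 = $144.34
Pre-tax total = $246.05 + $144.34 = $390.39
Taxable wages = $3,137.80 − $390.39 = $2,747.41
State withholding: $2,747.41 × 0.085 = $233.53
Federal withholding: $2,747.41 × 0.2306 = $633.55
Paid family leave insurance: $3,137.80 × 0.0055 = $17.26
Employee stock purchase plan: $3,137.80 × 0.03 = $94.13
Parking fee: $179.29
Union dues: $3,137.80 × 0.02 = $62.76
Total deductions = $246.05 + $144.34 + $233.53 + $633.55 + $17.26 + $94.13 + $179.29 + $62.76 = $1,610.91
Net pay = $3,137.80 − $1,610.91 = $1,526.89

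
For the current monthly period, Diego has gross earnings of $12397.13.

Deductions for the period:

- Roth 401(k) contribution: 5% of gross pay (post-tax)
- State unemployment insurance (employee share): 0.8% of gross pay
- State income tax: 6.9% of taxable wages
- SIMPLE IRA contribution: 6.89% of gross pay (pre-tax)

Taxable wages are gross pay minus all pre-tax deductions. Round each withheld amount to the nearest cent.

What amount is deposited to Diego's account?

SIMPLE IRA contribution: $12397.13 × 0.0689 = $854.16
Taxable wages = $12397.13 − $854.16 = $11542.97
State income tax: $11542.97 × 0.069 = $796.46
State unemployment insurance (employee share): $12397.13 × 0.008 = $99.18
Roth 401(k) contribution: $12397.13 × 0.05 = $619.86
Total deductions = $854.16 + $796.46 + $99.18 + $619.86 = $2369.66
Net pay = $12397.13 − $2369.66 = $10027.47

$10027.47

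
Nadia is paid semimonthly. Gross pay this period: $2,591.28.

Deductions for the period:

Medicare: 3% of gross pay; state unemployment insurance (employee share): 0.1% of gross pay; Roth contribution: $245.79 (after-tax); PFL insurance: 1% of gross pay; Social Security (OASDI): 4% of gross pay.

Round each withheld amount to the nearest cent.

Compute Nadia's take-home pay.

$2,135.60

Social Security (OASDI): $2,591.28 × 0.04 = $103.65
Medicare: $2,591.28 × 0.03 = $77.74
State unemployment insurance (employee share): $2,591.28 × 0.001 = $2.59
PFL insurance: $2,591.28 × 0.01 = $25.91
Roth contribution: $245.79
Total deductions = $103.65 + $77.74 + $2.59 + $25.91 + $245.79 = $455.68
Net pay = $2,591.28 − $455.68 = $2,135.60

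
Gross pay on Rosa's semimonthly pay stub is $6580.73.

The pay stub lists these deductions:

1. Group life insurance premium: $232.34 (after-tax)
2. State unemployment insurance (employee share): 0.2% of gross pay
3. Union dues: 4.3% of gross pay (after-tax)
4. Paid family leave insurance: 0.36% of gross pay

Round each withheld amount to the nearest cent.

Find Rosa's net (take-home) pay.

State unemployment insurance (employee share): $6580.73 × 0.002 = $13.16
Paid family leave insurance: $6580.73 × 0.0036 = $23.69
Group life insurance premium: $232.34
Union dues: $6580.73 × 0.043 = $282.97
Total deductions = $13.16 + $23.69 + $232.34 + $282.97 = $552.16
Net pay = $6580.73 − $552.16 = $6028.57

$6028.57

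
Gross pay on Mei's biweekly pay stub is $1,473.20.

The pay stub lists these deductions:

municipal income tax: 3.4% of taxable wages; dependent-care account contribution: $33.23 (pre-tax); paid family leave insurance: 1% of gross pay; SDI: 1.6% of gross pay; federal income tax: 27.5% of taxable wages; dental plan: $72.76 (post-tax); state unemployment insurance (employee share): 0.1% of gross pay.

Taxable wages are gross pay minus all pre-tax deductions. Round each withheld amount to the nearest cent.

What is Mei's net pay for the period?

$882.49

Dependent-care account contribution: $33.23
Taxable wages = $1,473.20 − $33.23 = $1,439.97
Federal income tax: $1,439.97 × 0.275 = $395.99
Municipal income tax: $1,439.97 × 0.034 = $48.96
SDI: $1,473.20 × 0.016 = $23.57
State unemployment insurance (employee share): $1,473.20 × 0.001 = $1.47
Paid family leave insurance: $1,473.20 × 0.01 = $14.73
Dental plan: $72.76
Total deductions = $33.23 + $395.99 + $48.96 + $23.57 + $1.47 + $14.73 + $72.76 = $590.71
Net pay = $1,473.20 − $590.71 = $882.49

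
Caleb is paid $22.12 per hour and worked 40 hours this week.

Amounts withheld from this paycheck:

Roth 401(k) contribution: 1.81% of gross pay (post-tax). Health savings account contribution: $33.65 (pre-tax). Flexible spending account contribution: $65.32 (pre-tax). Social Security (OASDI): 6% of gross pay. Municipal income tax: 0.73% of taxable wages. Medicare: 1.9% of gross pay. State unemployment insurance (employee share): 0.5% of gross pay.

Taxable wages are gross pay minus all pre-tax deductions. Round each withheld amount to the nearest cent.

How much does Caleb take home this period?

Gross pay: 40 × $22.12 = $884.80
Flexible spending account contribution: $65.32
Health savings account contribution: $33.65
Pre-tax total = $65.32 + $33.65 = $98.97
Taxable wages = $884.80 − $98.97 = $785.83
Municipal income tax: $785.83 × 0.0073 = $5.74
Social Security (OASDI): $884.80 × 0.06 = $53.09
Medicare: $884.80 × 0.019 = $16.81
State unemployment insurance (employee share): $884.80 × 0.005 = $4.42
Roth 401(k) contribution: $884.80 × 0.0181 = $16.01
Total deductions = $65.32 + $33.65 + $5.74 + $53.09 + $16.81 + $4.42 + $16.01 = $195.04
Net pay = $884.80 − $195.04 = $689.76

$689.76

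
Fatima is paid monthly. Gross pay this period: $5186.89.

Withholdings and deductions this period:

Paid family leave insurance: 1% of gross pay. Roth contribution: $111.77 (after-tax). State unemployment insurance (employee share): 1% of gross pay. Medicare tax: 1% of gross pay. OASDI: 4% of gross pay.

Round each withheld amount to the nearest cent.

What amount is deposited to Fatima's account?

OASDI: $5186.89 × 0.04 = $207.48
Paid family leave insurance: $5186.89 × 0.01 = $51.87
State unemployment insurance (employee share): $5186.89 × 0.01 = $51.87
Medicare tax: $5186.89 × 0.01 = $51.87
Roth contribution: $111.77
Total deductions = $207.48 + $51.87 + $51.87 + $51.87 + $111.77 = $474.86
Net pay = $5186.89 − $474.86 = $4712.03

$4712.03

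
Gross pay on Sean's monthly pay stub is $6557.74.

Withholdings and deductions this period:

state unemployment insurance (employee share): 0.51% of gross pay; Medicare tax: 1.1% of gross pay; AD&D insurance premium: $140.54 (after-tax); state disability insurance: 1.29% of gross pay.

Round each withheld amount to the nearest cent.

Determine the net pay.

$6227.03

Medicare tax: $6557.74 × 0.011 = $72.14
State unemployment insurance (employee share): $6557.74 × 0.0051 = $33.44
State disability insurance: $6557.74 × 0.0129 = $84.59
AD&D insurance premium: $140.54
Total deductions = $72.14 + $33.44 + $84.59 + $140.54 = $330.71
Net pay = $6557.74 − $330.71 = $6227.03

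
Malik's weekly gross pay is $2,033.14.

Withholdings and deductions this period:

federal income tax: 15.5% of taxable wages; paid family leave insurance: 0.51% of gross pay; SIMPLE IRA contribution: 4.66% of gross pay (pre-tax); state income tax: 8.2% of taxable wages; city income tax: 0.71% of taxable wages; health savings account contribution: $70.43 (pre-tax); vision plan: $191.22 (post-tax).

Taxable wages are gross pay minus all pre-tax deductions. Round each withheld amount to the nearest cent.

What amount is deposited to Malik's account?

Health savings account contribution: $70.43
SIMPLE IRA contribution: $2,033.14 × 0.0466 = $94.74
Pre-tax total = $70.43 + $94.74 = $165.17
Taxable wages = $2,033.14 − $165.17 = $1,867.97
City income tax: $1,867.97 × 0.0071 = $13.26
State income tax: $1,867.97 × 0.082 = $153.17
Federal income tax: $1,867.97 × 0.155 = $289.54
Paid family leave insurance: $2,033.14 × 0.0051 = $10.37
Vision plan: $191.22
Total deductions = $70.43 + $94.74 + $13.26 + $153.17 + $289.54 + $10.37 + $191.22 = $822.73
Net pay = $2,033.14 − $822.73 = $1,210.41

$1,210.41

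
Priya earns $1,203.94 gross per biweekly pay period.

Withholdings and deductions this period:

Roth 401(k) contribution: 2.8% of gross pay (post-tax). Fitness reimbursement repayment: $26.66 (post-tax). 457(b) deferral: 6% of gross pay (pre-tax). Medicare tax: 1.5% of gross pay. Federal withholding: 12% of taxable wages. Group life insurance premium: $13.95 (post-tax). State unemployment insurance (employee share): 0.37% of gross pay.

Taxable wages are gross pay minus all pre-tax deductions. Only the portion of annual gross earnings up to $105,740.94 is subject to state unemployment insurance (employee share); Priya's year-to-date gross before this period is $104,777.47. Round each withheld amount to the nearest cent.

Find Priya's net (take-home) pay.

$899.96

457(b) deferral: $1,203.94 × 0.06 = $72.24
Taxable wages = $1,203.94 − $72.24 = $1,131.70
Federal withholding: $1,131.70 × 0.12 = $135.80
State unemployment insurance (employee share): only $105,740.94 − $104,777.47 = $963.47 of this check is subject → $963.47 × 0.0037 = $3.56
Medicare tax: $1,203.94 × 0.015 = $18.06
Fitness reimbursement repayment: $26.66
Group life insurance premium: $13.95
Roth 401(k) contribution: $1,203.94 × 0.028 = $33.71
Total deductions = $72.24 + $135.80 + $3.56 + $18.06 + $26.66 + $13.95 + $33.71 = $303.98
Net pay = $1,203.94 − $303.98 = $899.96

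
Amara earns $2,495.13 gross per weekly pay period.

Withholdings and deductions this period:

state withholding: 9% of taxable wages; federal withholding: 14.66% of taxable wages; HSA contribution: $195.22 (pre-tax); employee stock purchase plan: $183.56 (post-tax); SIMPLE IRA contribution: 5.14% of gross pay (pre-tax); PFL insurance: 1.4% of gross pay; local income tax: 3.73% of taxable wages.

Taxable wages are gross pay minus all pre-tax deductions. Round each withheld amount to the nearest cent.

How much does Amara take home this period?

$1,358.35

SIMPLE IRA contribution: $2,495.13 × 0.0514 = $128.25
HSA contribution: $195.22
Pre-tax total = $128.25 + $195.22 = $323.47
Taxable wages = $2,495.13 − $323.47 = $2,171.66
State withholding: $2,171.66 × 0.09 = $195.45
Local income tax: $2,171.66 × 0.0373 = $81.00
Federal withholding: $2,171.66 × 0.1466 = $318.37
PFL insurance: $2,495.13 × 0.014 = $34.93
Employee stock purchase plan: $183.56
Total deductions = $128.25 + $195.22 + $195.45 + $81.00 + $318.37 + $34.93 + $183.56 = $1,136.78
Net pay = $2,495.13 − $1,136.78 = $1,358.35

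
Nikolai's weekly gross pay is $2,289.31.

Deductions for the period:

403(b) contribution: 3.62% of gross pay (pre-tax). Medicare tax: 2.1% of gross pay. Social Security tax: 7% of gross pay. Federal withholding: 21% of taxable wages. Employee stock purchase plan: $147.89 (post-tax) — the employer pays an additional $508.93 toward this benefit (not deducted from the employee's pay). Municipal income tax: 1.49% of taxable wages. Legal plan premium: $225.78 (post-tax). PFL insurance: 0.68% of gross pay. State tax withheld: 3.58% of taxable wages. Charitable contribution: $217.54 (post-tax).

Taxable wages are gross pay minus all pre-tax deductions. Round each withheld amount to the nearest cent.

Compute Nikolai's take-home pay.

403(b) contribution: $2,289.31 × 0.0362 = $82.87
Taxable wages = $2,289.31 − $82.87 = $2,206.44
State tax withheld: $2,206.44 × 0.0358 = $78.99
Federal withholding: $2,206.44 × 0.21 = $463.35
Municipal income tax: $2,206.44 × 0.0149 = $32.88
Social Security tax: $2,289.31 × 0.07 = $160.25
Medicare tax: $2,289.31 × 0.021 = $48.08
PFL insurance: $2,289.31 × 0.0068 = $15.57
Legal plan premium: $225.78
Charitable contribution: $217.54
Employee stock purchase plan: $147.89
(Employer's $508.93 toward employee stock purchase plan is not withheld from the employee.)
Total deductions = $82.87 + $78.99 + $463.35 + $32.88 + $160.25 + $48.08 + $15.57 + $225.78 + $217.54 + $147.89 = $1,473.20
Net pay = $2,289.31 − $1,473.20 = $816.11

$816.11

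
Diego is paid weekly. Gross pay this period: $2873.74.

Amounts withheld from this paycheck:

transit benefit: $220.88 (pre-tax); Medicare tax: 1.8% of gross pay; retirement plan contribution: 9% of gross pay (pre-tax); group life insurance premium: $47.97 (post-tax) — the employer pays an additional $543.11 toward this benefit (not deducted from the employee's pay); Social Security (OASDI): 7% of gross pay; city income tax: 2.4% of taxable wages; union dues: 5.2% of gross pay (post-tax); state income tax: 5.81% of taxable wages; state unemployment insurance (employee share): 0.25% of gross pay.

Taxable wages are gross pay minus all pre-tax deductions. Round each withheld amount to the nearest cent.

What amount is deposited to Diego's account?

$1740.19

Retirement plan contribution: $2873.74 × 0.09 = $258.64
Transit benefit: $220.88
Pre-tax total = $258.64 + $220.88 = $479.52
Taxable wages = $2873.74 − $479.52 = $2394.22
State income tax: $2394.22 × 0.0581 = $139.10
City income tax: $2394.22 × 0.024 = $57.46
Social Security (OASDI): $2873.74 × 0.07 = $201.16
State unemployment insurance (employee share): $2873.74 × 0.0025 = $7.18
Medicare tax: $2873.74 × 0.018 = $51.73
Union dues: $2873.74 × 0.052 = $149.43
Group life insurance premium: $47.97
(Employer's $543.11 toward group life insurance premium is not withheld from the employee.)
Total deductions = $258.64 + $220.88 + $139.10 + $57.46 + $201.16 + $7.18 + $51.73 + $149.43 + $47.97 = $1133.55
Net pay = $2873.74 − $1133.55 = $1740.19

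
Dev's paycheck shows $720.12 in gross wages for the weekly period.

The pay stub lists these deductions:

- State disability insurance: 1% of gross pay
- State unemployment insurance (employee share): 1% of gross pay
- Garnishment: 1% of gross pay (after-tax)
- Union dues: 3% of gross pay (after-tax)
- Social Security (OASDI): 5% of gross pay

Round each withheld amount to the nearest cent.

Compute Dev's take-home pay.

$640.91

Social Security (OASDI): $720.12 × 0.05 = $36.01
State disability insurance: $720.12 × 0.01 = $7.20
State unemployment insurance (employee share): $720.12 × 0.01 = $7.20
Union dues: $720.12 × 0.03 = $21.60
Garnishment: $720.12 × 0.01 = $7.20
Total deductions = $36.01 + $7.20 + $7.20 + $21.60 + $7.20 = $79.21
Net pay = $720.12 − $79.21 = $640.91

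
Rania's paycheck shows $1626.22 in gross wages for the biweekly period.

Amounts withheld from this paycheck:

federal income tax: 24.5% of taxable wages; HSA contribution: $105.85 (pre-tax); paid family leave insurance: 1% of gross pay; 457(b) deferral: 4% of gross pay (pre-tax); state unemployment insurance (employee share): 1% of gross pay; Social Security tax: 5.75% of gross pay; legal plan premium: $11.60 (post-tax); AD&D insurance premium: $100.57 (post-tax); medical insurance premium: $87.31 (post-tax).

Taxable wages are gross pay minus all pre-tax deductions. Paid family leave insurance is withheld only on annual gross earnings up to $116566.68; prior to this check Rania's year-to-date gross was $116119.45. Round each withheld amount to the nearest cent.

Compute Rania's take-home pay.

$785.05

457(b) deferral: $1626.22 × 0.04 = $65.05
HSA contribution: $105.85
Pre-tax total = $65.05 + $105.85 = $170.90
Taxable wages = $1626.22 − $170.90 = $1455.32
Federal income tax: $1455.32 × 0.245 = $356.55
Paid family leave insurance: only $116566.68 − $116119.45 = $447.23 of this check is subject → $447.23 × 0.01 = $4.47
Social Security tax: $1626.22 × 0.0575 = $93.51
State unemployment insurance (employee share): $1626.22 × 0.01 = $16.26
Legal plan premium: $11.60
AD&D insurance premium: $100.57
Medical insurance premium: $87.31
Total deductions = $65.05 + $105.85 + $356.55 + $4.47 + $93.51 + $16.26 + $11.60 + $100.57 + $87.31 = $841.17
Net pay = $1626.22 − $841.17 = $785.05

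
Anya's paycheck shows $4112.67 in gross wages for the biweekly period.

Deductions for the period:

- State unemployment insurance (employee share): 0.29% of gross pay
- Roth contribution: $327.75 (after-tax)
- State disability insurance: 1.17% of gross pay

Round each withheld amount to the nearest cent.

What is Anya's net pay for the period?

State unemployment insurance (employee share): $4112.67 × 0.0029 = $11.93
State disability insurance: $4112.67 × 0.0117 = $48.12
Roth contribution: $327.75
Total deductions = $11.93 + $48.12 + $327.75 = $387.80
Net pay = $4112.67 − $387.80 = $3724.87

$3724.87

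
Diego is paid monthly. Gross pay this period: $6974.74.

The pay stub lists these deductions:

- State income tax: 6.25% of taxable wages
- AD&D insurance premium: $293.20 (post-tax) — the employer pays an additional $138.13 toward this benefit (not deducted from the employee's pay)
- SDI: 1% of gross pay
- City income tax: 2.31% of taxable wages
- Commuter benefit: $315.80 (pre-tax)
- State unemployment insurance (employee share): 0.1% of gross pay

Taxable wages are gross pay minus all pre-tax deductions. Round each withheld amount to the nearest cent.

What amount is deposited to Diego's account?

$5719.02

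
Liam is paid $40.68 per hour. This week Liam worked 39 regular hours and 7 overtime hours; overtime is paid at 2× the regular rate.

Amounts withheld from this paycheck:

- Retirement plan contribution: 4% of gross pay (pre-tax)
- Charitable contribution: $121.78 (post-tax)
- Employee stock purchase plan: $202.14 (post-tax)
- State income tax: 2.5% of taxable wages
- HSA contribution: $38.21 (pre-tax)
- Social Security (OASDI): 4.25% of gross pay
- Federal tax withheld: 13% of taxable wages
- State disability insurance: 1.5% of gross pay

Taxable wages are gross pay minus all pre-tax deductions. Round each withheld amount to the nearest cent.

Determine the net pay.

$1,268.80

Regular pay: 39 × $40.68 = $1,586.52
Overtime pay: 7 × $40.68 × 2 = $569.52
Gross pay = $1,586.52 + $569.52 = $2,156.04
Retirement plan contribution: $2,156.04 × 0.04 = $86.24
HSA contribution: $38.21
Pre-tax total = $86.24 + $38.21 = $124.45
Taxable wages = $2,156.04 − $124.45 = $2,031.59
State income tax: $2,031.59 × 0.025 = $50.79
Federal tax withheld: $2,031.59 × 0.13 = $264.11
Social Security (OASDI): $2,156.04 × 0.0425 = $91.63
State disability insurance: $2,156.04 × 0.015 = $32.34
Employee stock purchase plan: $202.14
Charitable contribution: $121.78
Total deductions = $86.24 + $38.21 + $50.79 + $264.11 + $91.63 + $32.34 + $202.14 + $121.78 = $887.24
Net pay = $2,156.04 − $887.24 = $1,268.80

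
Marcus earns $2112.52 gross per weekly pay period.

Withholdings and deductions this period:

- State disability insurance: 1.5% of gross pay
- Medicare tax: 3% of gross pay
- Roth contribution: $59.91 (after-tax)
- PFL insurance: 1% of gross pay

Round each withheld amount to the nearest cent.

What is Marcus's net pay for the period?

$1936.41

PFL insurance: $2112.52 × 0.01 = $21.13
State disability insurance: $2112.52 × 0.015 = $31.69
Medicare tax: $2112.52 × 0.03 = $63.38
Roth contribution: $59.91
Total deductions = $21.13 + $31.69 + $63.38 + $59.91 = $176.11
Net pay = $2112.52 − $176.11 = $1936.41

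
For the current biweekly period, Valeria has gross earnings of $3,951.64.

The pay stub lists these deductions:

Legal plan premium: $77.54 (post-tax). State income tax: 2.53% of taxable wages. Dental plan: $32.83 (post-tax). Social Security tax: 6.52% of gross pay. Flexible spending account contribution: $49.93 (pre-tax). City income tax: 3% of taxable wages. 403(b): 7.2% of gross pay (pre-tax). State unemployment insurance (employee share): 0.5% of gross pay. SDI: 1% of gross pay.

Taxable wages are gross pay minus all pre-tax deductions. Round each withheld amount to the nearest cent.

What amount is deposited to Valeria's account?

Flexible spending account contribution: $49.93
403(b): $3,951.64 × 0.072 = $284.52
Pre-tax total = $49.93 + $284.52 = $334.45
Taxable wages = $3,951.64 − $334.45 = $3,617.19
City income tax: $3,617.19 × 0.03 = $108.52
State income tax: $3,617.19 × 0.0253 = $91.51
SDI: $3,951.64 × 0.01 = $39.52
State unemployment insurance (employee share): $3,951.64 × 0.005 = $19.76
Social Security tax: $3,951.64 × 0.0652 = $257.65
Dental plan: $32.83
Legal plan premium: $77.54
Total deductions = $49.93 + $284.52 + $108.52 + $91.51 + $39.52 + $19.76 + $257.65 + $32.83 + $77.54 = $961.78
Net pay = $3,951.64 − $961.78 = $2,989.86

$2,989.86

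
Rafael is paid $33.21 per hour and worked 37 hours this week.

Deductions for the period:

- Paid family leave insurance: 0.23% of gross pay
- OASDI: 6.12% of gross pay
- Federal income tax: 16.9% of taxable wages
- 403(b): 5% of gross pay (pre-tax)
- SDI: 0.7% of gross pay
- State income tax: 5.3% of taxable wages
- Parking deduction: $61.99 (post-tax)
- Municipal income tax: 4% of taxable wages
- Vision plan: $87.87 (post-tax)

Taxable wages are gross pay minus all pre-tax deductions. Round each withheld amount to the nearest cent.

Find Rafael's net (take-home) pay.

Gross pay: 37 × $33.21 = $1,228.77
403(b): $1,228.77 × 0.05 = $61.44
Taxable wages = $1,228.77 − $61.44 = $1,167.33
Federal income tax: $1,167.33 × 0.169 = $197.28
Municipal income tax: $1,167.33 × 0.04 = $46.69
State income tax: $1,167.33 × 0.053 = $61.87
SDI: $1,228.77 × 0.007 = $8.60
Paid family leave insurance: $1,228.77 × 0.0023 = $2.83
OASDI: $1,228.77 × 0.0612 = $75.20
Vision plan: $87.87
Parking deduction: $61.99
Total deductions = $61.44 + $197.28 + $46.69 + $61.87 + $8.60 + $2.83 + $75.20 + $87.87 + $61.99 = $603.77
Net pay = $1,228.77 − $603.77 = $625.00

$625.00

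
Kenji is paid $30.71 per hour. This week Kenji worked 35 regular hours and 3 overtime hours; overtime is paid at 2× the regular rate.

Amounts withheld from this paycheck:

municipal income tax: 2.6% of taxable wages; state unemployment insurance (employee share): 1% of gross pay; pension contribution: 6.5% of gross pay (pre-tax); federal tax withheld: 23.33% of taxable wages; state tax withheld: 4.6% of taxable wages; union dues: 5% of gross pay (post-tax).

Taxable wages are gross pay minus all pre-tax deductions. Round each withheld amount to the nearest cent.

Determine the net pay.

$742.30

Regular pay: 35 × $30.71 = $1,074.85
Overtime pay: 3 × $30.71 × 2 = $184.26
Gross pay = $1,074.85 + $184.26 = $1,259.11
Pension contribution: $1,259.11 × 0.065 = $81.84
Taxable wages = $1,259.11 − $81.84 = $1,177.27
Municipal income tax: $1,177.27 × 0.026 = $30.61
State tax withheld: $1,177.27 × 0.046 = $54.15
Federal tax withheld: $1,177.27 × 0.2333 = $274.66
State unemployment insurance (employee share): $1,259.11 × 0.01 = $12.59
Union dues: $1,259.11 × 0.05 = $62.96
Total deductions = $81.84 + $30.61 + $54.15 + $274.66 + $12.59 + $62.96 = $516.81
Net pay = $1,259.11 − $516.81 = $742.30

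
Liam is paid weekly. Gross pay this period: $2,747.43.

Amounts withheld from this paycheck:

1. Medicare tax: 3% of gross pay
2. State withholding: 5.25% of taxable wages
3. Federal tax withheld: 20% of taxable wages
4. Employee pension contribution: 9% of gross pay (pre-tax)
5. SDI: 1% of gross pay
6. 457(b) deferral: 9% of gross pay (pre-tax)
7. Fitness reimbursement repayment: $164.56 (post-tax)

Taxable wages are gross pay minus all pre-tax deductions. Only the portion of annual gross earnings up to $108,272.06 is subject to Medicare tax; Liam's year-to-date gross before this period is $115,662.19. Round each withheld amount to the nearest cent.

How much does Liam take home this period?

$1,492.00

Employee pension contribution: $2,747.43 × 0.09 = $247.27
457(b) deferral: $2,747.43 × 0.09 = $247.27
Pre-tax total = $247.27 + $247.27 = $494.54
Taxable wages = $2,747.43 − $494.54 = $2,252.89
State withholding: $2,252.89 × 0.0525 = $118.28
Federal tax withheld: $2,252.89 × 0.2 = $450.58
Medicare tax: annual cap $108,272.06 already reached (YTD $115,662.19), so $0.00
SDI: $2,747.43 × 0.01 = $27.47
Fitness reimbursement repayment: $164.56
Total deductions = $247.27 + $247.27 + $118.28 + $450.58 + $0.00 + $27.47 + $164.56 = $1,255.43
Net pay = $2,747.43 − $1,255.43 = $1,492.00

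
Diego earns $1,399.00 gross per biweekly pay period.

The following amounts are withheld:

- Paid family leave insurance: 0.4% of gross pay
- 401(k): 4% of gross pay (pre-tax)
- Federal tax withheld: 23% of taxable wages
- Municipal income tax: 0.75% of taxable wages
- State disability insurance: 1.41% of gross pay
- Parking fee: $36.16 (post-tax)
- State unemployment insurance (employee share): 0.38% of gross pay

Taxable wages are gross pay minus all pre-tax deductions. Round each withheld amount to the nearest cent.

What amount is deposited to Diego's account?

$957.26

401(k): $1,399.00 × 0.04 = $55.96
Taxable wages = $1,399.00 − $55.96 = $1,343.04
Federal tax withheld: $1,343.04 × 0.23 = $308.90
Municipal income tax: $1,343.04 × 0.0075 = $10.07
Paid family leave insurance: $1,399.00 × 0.004 = $5.60
State disability insurance: $1,399.00 × 0.0141 = $19.73
State unemployment insurance (employee share): $1,399.00 × 0.0038 = $5.32
Parking fee: $36.16
Total deductions = $55.96 + $308.90 + $10.07 + $5.60 + $19.73 + $5.32 + $36.16 = $441.74
Net pay = $1,399.00 − $441.74 = $957.26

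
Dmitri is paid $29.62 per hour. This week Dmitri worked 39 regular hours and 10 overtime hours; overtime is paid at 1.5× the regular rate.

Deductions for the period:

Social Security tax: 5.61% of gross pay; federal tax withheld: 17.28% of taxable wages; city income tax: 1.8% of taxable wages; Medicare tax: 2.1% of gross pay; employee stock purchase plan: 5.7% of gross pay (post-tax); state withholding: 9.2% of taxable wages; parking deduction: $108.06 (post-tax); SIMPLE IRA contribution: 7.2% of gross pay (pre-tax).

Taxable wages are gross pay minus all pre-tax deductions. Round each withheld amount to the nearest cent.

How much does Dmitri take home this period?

$742.00

Regular pay: 39 × $29.62 = $1155.18
Overtime pay: 10 × $29.62 × 1.5 = $444.30
Gross pay = $1155.18 + $444.30 = $1599.48
SIMPLE IRA contribution: $1599.48 × 0.072 = $115.16
Taxable wages = $1599.48 − $115.16 = $1484.32
City income tax: $1484.32 × 0.018 = $26.72
Federal tax withheld: $1484.32 × 0.1728 = $256.49
State withholding: $1484.32 × 0.092 = $136.56
Social Security tax: $1599.48 × 0.0561 = $89.73
Medicare tax: $1599.48 × 0.021 = $33.59
Parking deduction: $108.06
Employee stock purchase plan: $1599.48 × 0.057 = $91.17
Total deductions = $115.16 + $26.72 + $256.49 + $136.56 + $89.73 + $33.59 + $108.06 + $91.17 = $857.48
Net pay = $1599.48 − $857.48 = $742.00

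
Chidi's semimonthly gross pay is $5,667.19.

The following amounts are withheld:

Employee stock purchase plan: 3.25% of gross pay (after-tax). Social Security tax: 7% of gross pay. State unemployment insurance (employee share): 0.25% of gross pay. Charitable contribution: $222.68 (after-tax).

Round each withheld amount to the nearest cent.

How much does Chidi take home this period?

$4,849.46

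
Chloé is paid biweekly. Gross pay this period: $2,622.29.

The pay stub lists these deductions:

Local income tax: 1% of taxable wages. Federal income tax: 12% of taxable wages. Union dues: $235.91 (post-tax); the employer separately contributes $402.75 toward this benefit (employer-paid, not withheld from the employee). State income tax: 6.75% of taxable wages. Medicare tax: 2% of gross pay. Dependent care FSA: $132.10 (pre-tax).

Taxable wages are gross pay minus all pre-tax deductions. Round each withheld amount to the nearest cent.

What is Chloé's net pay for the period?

$1,710.02

Dependent care FSA: $132.10
Taxable wages = $2,622.29 − $132.10 = $2,490.19
State income tax: $2,490.19 × 0.0675 = $168.09
Local income tax: $2,490.19 × 0.01 = $24.90
Federal income tax: $2,490.19 × 0.12 = $298.82
Medicare tax: $2,622.29 × 0.02 = $52.45
Union dues: $235.91
(Employer's $402.75 toward union dues is not withheld from the employee.)
Total deductions = $132.10 + $168.09 + $24.90 + $298.82 + $52.45 + $235.91 = $912.27
Net pay = $2,622.29 − $912.27 = $1,710.02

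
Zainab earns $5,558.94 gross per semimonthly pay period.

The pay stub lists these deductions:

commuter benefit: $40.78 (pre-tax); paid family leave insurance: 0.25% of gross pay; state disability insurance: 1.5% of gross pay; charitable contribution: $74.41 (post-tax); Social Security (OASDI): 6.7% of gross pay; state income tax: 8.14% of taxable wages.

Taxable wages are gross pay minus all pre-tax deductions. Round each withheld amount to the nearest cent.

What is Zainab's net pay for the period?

Commuter benefit: $40.78
Taxable wages = $5,558.94 − $40.78 = $5,518.16
State income tax: $5,518.16 × 0.0814 = $449.18
Social Security (OASDI): $5,558.94 × 0.067 = $372.45
Paid family leave insurance: $5,558.94 × 0.0025 = $13.90
State disability insurance: $5,558.94 × 0.015 = $83.38
Charitable contribution: $74.41
Total deductions = $40.78 + $449.18 + $372.45 + $13.90 + $83.38 + $74.41 = $1,034.10
Net pay = $5,558.94 − $1,034.10 = $4,524.84

$4,524.84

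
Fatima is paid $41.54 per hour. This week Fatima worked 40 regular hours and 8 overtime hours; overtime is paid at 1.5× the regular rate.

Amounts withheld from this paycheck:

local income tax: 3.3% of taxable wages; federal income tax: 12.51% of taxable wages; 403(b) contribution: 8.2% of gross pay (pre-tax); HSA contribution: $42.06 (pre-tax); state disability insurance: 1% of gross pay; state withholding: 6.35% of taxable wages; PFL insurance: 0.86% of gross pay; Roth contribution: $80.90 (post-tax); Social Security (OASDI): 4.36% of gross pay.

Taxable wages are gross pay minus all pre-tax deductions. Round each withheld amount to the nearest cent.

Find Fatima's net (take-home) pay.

Regular pay: 40 × $41.54 = $1661.60
Overtime pay: 8 × $41.54 × 1.5 = $498.48
Gross pay = $1661.60 + $498.48 = $2160.08
403(b) contribution: $2160.08 × 0.082 = $177.13
HSA contribution: $42.06
Pre-tax total = $177.13 + $42.06 = $219.19
Taxable wages = $2160.08 − $219.19 = $1940.89
Federal income tax: $1940.89 × 0.1251 = $242.81
State withholding: $1940.89 × 0.0635 = $123.25
Local income tax: $1940.89 × 0.033 = $64.05
PFL insurance: $2160.08 × 0.0086 = $18.58
State disability insurance: $2160.08 × 0.01 = $21.60
Social Security (OASDI): $2160.08 × 0.0436 = $94.18
Roth contribution: $80.90
Total deductions = $177.13 + $42.06 + $242.81 + $123.25 + $64.05 + $18.58 + $21.60 + $94.18 + $80.90 = $864.56
Net pay = $2160.08 − $864.56 = $1295.52

$1295.52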